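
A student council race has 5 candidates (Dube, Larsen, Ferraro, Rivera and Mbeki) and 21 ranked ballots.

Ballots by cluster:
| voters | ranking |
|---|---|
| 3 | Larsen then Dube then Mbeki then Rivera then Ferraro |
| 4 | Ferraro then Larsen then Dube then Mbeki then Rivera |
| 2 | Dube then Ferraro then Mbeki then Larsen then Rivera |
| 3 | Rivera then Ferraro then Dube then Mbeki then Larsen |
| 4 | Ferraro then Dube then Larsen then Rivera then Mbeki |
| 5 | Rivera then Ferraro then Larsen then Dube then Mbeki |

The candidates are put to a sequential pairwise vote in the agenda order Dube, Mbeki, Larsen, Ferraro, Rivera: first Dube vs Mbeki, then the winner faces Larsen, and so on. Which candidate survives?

Round 1: Dube vs Mbeki — 21–0, Dube advances.
Round 2: Dube vs Larsen — 9–12, Larsen advances.
Round 3: Larsen vs Ferraro — 3–18, Ferraro advances.
Round 4: Ferraro vs Rivera — 10–11, Rivera advances.
The agenda winner is Rivera.

Rivera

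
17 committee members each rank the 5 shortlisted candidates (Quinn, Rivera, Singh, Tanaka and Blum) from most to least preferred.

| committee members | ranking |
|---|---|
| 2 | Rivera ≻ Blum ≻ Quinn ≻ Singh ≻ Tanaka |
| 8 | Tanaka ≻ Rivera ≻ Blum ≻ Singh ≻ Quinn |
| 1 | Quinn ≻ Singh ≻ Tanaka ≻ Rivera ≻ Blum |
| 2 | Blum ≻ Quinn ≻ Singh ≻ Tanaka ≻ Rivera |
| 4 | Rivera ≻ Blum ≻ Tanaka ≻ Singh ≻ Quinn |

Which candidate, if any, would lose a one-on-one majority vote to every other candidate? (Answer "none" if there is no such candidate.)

Quinn

Head-to-head results (17 committee members):
Quinn–Rivera: Rivera 14–3.
Quinn vs Singh: Singh wins 12–5.
Quinn vs Tanaka: Quinn is ranked higher on 2+1+2 = 5 ballots, Tanaka on 12. Tanaka wins 12–5.
Quinn vs Blum: 1 to 16, Blum.
Rivera vs Singh: Rivera wins 14–3.
Rivera–Tanaka: Tanaka 11–6.
Rivera vs Blum: 2+8+1+4 = 15 for Rivera, 2 for Blum — Rivera by 15–2.
Singh vs Tanaka: 5 to 12, Tanaka.
Singh vs Blum: Singh preferred on 1 ballot; Blum wins 16–1.
Tanaka vs Blum: Tanaka preferred on 8+1 = 9 ballots; Tanaka wins 9–8.
Only Quinn has no wins; Quinn is the Condorcet loser.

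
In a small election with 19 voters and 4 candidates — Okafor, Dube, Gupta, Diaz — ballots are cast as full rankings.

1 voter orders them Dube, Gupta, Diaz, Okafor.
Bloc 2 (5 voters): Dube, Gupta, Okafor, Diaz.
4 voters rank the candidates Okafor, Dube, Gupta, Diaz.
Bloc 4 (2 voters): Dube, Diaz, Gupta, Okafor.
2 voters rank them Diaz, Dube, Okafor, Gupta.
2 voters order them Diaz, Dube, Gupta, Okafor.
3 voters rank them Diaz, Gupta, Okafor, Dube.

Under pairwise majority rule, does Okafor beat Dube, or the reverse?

Ballots ranking Okafor above Dube: 4 + 3 = 7.
Ballots ranking Dube above Okafor: 19 − 7 = 12.
Dube wins the head-to-head 12–7.

Dube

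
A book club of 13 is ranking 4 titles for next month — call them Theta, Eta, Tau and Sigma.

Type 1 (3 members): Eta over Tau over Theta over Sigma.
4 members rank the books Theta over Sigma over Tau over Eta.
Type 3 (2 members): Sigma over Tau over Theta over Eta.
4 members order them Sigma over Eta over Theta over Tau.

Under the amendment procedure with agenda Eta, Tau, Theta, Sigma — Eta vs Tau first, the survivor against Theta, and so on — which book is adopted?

Sigma

Round 1: Eta vs Tau — 7–6, Eta advances.
Round 2: Eta vs Theta — 7–6, Eta advances.
Round 3: Eta vs Sigma — 3–10, Sigma advances.
The agenda winner is Sigma.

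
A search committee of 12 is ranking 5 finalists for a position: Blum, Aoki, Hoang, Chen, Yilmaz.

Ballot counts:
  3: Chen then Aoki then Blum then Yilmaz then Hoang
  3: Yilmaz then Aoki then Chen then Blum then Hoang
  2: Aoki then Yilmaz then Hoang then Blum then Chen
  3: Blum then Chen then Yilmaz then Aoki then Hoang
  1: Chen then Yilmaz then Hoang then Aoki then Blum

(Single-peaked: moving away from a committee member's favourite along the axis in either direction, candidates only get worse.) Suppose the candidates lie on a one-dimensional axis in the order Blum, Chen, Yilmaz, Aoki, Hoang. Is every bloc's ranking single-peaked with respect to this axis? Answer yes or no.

Axis positions: Blum=1, Chen=2, Yilmaz=3, Aoki=4, Hoang=5.
Bloc 1: ranking walks positions 2-4-1-3-5; Aoki is ranked above Yilmaz even though Yilmaz lies between Aoki and the peak Chen on the axis — preferences dip and rise again. Not single-peaked.
Bloc 2 (peak Yilmaz at position 3): ranking walks positions 3-4-2-1-5, expanding outward from the peak — single-peaked.
Bloc 3: ranking walks positions 4-3-5-1-2; Blum is ranked above Chen even though Chen lies between Blum and the peak Aoki on the axis — preferences dip and rise again. Not single-peaked.
Bloc 4 (peak Blum at position 1): ranking walks positions 1-2-3-4-5, expanding outward from the peak — single-peaked.
Bloc 5: ranking walks positions 2-3-5-4-1; Hoang is ranked above Aoki even though Aoki lies between Hoang and the peak Chen on the axis — preferences dip and rise again. Not single-peaked.
Bloc 1 violates single-peakedness, so the profile is not single-peaked on this axis.

no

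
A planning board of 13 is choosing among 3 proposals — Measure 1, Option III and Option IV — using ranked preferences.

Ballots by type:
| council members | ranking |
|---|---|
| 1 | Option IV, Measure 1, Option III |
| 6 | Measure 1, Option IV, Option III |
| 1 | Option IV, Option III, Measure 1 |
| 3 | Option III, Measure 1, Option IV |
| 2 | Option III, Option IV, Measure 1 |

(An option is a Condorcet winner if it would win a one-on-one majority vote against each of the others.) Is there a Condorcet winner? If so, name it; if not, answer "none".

Measure 1

Head-to-head results (13 council members):
Measure 1 vs Option III: Measure 1 is ranked higher on 1+6 = 7 ballots, Option III on 6. Measure 1 wins 7–6.
Measure 1 vs Option IV: Measure 1 is ranked higher on 6+3 = 9 ballots, Option IV on 4. Measure 1 wins 9–4.
Option III vs Option IV: 3+2 = 5 for Option III, 8 for Option IV — Option IV by 8–5.
Measure 1 beats each of Option III, Option IV — Measure 1 is the Condorcet winner.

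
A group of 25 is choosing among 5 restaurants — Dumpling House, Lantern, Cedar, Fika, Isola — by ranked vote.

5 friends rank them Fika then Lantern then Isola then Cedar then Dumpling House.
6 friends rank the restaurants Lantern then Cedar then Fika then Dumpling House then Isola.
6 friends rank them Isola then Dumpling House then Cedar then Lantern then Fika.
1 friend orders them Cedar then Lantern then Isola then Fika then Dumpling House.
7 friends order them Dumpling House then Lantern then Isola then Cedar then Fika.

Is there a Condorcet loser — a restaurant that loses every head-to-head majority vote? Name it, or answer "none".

Fika

Head-to-head results (25 friends):
Dumpling House vs Lantern: Dumpling House is ranked higher on 6+7 = 13 ballots, Lantern on 12. Dumpling House wins 13–12.
Dumpling House vs Cedar: 6+7 = 13 for Dumpling House, 12 for Cedar — Dumpling House by 13–12.
Dumpling House vs Fika: Dumpling House is ranked higher on 6+7 = 13 ballots, Fika on 12. Dumpling House wins 13–12.
Dumpling House vs Isola: 13 to 12, Dumpling House.
Lantern vs Cedar: 5+6+7 = 18 for Lantern, 7 for Cedar — Lantern by 18–7.
Lantern vs Fika: 6+6+1+7 = 20 for Lantern, 5 for Fika — Lantern by 20–5.
Lantern vs Isola: Lantern, 19–6.
Cedar vs Fika: Cedar preferred on 6+6+1+7 = 20 ballots; Cedar wins 20–5.
Cedar vs Isola: Isola wins 18–7.
Fika vs Isola: 5+6 = 11 for Fika, 14 for Isola — Isola by 14–11.
Fika loses to every other restaurant — it is the Condorcet loser.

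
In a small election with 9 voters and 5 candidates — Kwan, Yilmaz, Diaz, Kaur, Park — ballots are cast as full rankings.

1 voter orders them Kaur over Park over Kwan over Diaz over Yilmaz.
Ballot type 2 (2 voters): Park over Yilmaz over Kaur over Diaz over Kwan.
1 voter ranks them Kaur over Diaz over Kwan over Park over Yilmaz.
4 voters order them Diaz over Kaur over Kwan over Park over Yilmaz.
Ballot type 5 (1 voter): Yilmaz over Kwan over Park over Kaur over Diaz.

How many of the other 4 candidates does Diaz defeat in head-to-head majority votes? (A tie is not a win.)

3

Diaz against each rival (9 voters):
Diaz vs Kwan: Diaz wins 7–2.
Diaz vs Yilmaz: Diaz, 6–3.
Diaz–Kaur: Kaur 5–4.
Diaz vs Park: Diaz preferred on 1+4 = 5 ballots; Diaz wins 5–4.
Diaz beats Kwan, Yilmaz, Park; loses to Kaur — 3 pairwise wins.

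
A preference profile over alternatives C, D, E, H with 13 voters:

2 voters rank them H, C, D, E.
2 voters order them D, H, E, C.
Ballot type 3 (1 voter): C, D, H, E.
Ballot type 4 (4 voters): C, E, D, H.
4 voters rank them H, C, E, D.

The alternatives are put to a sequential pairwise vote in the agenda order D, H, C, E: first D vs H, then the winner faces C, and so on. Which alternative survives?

C

Round 1: D vs H — 7–6, D advances.
Round 2: D vs C — 2–11, C advances.
Round 3: C vs E — 11–2, C advances.
The agenda winner is C.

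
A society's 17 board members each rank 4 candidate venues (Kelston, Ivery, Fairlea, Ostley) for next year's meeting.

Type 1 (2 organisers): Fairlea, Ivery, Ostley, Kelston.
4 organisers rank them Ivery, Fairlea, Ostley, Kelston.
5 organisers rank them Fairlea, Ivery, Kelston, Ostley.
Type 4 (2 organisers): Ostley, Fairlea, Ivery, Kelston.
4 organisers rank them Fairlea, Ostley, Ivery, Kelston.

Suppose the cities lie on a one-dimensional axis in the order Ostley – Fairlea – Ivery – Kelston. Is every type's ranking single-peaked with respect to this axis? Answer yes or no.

Axis positions: Ostley=1, Fairlea=2, Ivery=3, Kelston=4.
Type 1 (peak Fairlea at position 2): ranking walks positions 2-3-1-4, expanding outward from the peak — single-peaked.
Type 2 (peak Ivery at position 3): ranking walks positions 3-2-1-4, expanding outward from the peak — single-peaked.
Type 3 (peak Fairlea at position 2): ranking walks positions 2-3-4-1, expanding outward from the peak — single-peaked.
Type 4 (peak Ostley at position 1): ranking walks positions 1-2-3-4, expanding outward from the peak — single-peaked.
Type 5 (peak Fairlea at position 2): ranking walks positions 2-1-3-4, expanding outward from the peak — single-peaked.
Every ranking is single-peaked on this axis.

yes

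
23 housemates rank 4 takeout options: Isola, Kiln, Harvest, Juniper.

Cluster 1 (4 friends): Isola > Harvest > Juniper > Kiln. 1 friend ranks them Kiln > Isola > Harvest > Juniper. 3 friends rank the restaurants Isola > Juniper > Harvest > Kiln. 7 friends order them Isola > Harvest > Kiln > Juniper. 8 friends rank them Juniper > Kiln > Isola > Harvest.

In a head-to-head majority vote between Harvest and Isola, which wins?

Isola

No ballot ranks Harvest above Isola: 0.
Ballots ranking Isola above Harvest: 23 − 0 = 23.
Isola wins the head-to-head 23–0.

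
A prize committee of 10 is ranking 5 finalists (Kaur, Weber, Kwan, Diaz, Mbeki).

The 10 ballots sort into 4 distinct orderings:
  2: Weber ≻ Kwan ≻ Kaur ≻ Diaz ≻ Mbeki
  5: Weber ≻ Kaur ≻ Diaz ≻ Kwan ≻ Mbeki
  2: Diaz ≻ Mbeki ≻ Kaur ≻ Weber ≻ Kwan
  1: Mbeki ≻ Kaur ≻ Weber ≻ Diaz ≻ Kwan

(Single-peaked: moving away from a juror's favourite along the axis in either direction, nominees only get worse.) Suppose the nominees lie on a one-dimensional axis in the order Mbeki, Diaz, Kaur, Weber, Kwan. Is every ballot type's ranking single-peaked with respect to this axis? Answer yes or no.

no

Axis positions: Mbeki=1, Diaz=2, Kaur=3, Weber=4, Kwan=5.
Ballot type 1 (peak Weber at position 4): ranking walks positions 4-5-3-2-1, expanding outward from the peak — single-peaked.
Ballot type 2 (peak Weber at position 4): ranking walks positions 4-3-2-5-1, expanding outward from the peak — single-peaked.
Ballot type 3 (peak Diaz at position 2): ranking walks positions 2-1-3-4-5, expanding outward from the peak — single-peaked.
Ballot type 4: ranking walks positions 1-3-4-2-5; Kaur is ranked above Diaz even though Diaz lies between Kaur and the peak Mbeki on the axis — preferences dip and rise again. Not single-peaked.
Ballot type 4 violates single-peakedness, so the profile is not single-peaked on this axis.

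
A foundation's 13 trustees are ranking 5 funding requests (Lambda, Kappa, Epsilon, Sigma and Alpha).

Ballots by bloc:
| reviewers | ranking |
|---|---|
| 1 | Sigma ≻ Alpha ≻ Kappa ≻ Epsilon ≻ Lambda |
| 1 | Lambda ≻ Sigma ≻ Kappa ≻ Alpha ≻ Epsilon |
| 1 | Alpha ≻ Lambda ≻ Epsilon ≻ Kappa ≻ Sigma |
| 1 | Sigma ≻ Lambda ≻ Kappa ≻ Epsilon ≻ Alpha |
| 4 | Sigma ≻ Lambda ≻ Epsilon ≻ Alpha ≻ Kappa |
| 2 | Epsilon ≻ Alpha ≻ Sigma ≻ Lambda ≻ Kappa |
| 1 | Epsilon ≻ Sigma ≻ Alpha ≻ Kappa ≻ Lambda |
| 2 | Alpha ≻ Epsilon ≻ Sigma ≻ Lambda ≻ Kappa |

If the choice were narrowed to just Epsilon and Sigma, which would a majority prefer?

Sigma

Ballots ranking Epsilon above Sigma: 1 + 2 + 1 + 2 = 6.
Ballots ranking Sigma above Epsilon: 13 − 6 = 7.
Sigma wins the head-to-head 7–6.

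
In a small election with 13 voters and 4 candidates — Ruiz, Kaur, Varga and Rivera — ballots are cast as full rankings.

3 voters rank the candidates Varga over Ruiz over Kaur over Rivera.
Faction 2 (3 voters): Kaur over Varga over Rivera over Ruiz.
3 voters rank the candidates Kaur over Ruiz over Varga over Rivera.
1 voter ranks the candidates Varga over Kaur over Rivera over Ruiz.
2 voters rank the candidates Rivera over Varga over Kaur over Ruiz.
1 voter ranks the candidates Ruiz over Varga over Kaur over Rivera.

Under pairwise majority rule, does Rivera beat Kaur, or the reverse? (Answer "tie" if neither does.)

Ballots ranking Rivera above Kaur: 2.
Ballots ranking Kaur above Rivera: 13 − 2 = 11.
Kaur wins the head-to-head 11–2.

Kaur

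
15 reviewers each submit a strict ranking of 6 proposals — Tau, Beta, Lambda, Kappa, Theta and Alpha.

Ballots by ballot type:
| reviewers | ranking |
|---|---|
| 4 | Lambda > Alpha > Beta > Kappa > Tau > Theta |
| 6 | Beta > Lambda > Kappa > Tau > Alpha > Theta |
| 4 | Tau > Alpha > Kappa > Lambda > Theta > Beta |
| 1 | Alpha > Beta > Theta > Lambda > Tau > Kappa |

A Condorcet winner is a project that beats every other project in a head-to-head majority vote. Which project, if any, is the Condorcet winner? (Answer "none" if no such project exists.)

Check each pair by majority over 15 ballots:
Tau vs Beta: Tau preferred on 4 ballots; Beta wins 11–4.
Tau vs Lambda: Tau preferred on 4 ballots; Lambda wins 11–4.
Tau–Kappa: Kappa 10–5.
Tau vs Theta: Tau preferred on 4+6+4 = 14 ballots; Tau wins 14–1.
Tau–Alpha: Tau 10–5.
Beta vs Lambda: Beta is ranked higher on 6+1 = 7 ballots, Lambda on 8. Lambda wins 8–7.
Beta vs Kappa: Beta, 11–4.
Beta vs Theta: Beta preferred on 4+6+1 = 11 ballots; Beta wins 11–4.
Beta vs Alpha: Beta is ranked higher on 6 ballots, Alpha on 9. Alpha wins 9–6.
Lambda vs Kappa: 4+6+1 = 11 for Lambda, 4 for Kappa — Lambda by 11–4.
Lambda–Theta: Lambda 14–1.
Lambda vs Alpha: 4+6 = 10 for Lambda, 5 for Alpha — Lambda by 10–5.
Kappa vs Theta: Kappa preferred on 4+6+4 = 14 ballots; Kappa wins 14–1.
Kappa vs Alpha: Alpha wins 9–6.
Theta vs Alpha: 0 for Theta, 15 for Alpha — Alpha by 15–0.
Only Lambda has no losses; Lambda is the Condorcet winner.

Lambda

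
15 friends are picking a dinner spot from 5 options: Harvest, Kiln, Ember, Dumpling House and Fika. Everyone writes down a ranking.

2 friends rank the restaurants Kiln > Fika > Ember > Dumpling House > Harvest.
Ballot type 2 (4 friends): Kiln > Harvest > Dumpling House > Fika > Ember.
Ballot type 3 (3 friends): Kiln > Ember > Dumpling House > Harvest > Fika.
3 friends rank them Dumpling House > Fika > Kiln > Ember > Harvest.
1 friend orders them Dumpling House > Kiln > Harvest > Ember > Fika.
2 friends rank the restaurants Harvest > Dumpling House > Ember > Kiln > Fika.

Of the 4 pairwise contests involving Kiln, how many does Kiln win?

4

Kiln against each rival (15 friends):
Kiln vs Harvest: Kiln is ranked higher on 2+4+3+3+1 = 13 ballots, Harvest on 2. Kiln wins 13–2.
Kiln–Ember: Kiln 13–2.
Kiln vs Dumpling House: Kiln, 9–6.
Kiln vs Fika: Kiln, 12–3.
Kiln beats Harvest, Ember, Dumpling House, Fika — 4 pairwise wins.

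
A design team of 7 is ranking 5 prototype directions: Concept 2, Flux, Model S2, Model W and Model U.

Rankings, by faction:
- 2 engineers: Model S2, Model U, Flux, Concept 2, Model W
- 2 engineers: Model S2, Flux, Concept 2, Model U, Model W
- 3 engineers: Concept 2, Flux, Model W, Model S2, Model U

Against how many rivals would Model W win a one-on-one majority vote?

Model W against each rival (7 engineers):
Model W vs Concept 2: Concept 2 wins 7–0.
Model W vs Flux: Flux wins 7–0.
Model W vs Model S2: Model S2, 4–3.
Model W vs Model U: 3 to 4, Model U.
Model W beats no one; loses to Concept 2, Flux, Model S2, Model U — 0 pairwise wins.

0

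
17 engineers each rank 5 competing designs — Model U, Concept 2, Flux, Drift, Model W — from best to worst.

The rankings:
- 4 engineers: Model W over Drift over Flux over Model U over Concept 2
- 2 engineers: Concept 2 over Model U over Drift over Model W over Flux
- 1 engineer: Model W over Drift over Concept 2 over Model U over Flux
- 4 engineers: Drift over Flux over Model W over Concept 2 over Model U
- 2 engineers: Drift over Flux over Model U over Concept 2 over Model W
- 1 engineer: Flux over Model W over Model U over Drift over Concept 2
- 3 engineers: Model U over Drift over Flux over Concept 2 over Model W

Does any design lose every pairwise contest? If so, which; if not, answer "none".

Pairwise majorities:
Model U vs Concept 2: Model U wins 10–7.
Model U vs Flux: 6 to 11, Flux.
Model U vs Drift: 6 to 11, Drift.
Model U vs Model W: Model U preferred on 2+2+3 = 7 ballots; Model W wins 10–7.
Concept 2 vs Flux: Concept 2 is ranked higher on 2+1 = 3 ballots, Flux on 14. Flux wins 14–3.
Concept 2 vs Drift: Drift wins 15–2.
Concept 2–Model W: Model W 10–7.
Flux vs Drift: Flux preferred on 1 ballot; Drift wins 16–1.
Flux–Model W: Flux 10–7.
Drift vs Model W: Drift wins 11–6.
Concept 2 loses to every other design — it is the Condorcet loser.

Concept 2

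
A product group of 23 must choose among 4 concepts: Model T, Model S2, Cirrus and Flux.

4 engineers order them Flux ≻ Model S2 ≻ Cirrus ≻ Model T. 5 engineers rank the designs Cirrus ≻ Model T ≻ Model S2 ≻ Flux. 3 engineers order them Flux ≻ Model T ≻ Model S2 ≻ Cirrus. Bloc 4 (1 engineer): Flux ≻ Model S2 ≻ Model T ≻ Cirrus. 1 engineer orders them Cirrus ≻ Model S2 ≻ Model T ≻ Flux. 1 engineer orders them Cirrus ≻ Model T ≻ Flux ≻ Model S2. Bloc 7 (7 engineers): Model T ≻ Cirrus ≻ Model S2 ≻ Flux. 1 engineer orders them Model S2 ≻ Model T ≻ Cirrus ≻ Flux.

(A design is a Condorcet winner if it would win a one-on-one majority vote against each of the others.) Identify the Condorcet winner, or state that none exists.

Head-to-head results (23 engineers):
Model T vs Model S2: 5+3+1+7 = 16 for Model T, 7 for Model S2 — Model T by 16–7.
Model T vs Cirrus: Model T, 12–11.
Model T vs Flux: Model T wins 15–8.
Model S2 vs Cirrus: 4+3+1+1 = 9 for Model S2, 14 for Cirrus — Cirrus by 14–9.
Model S2 vs Flux: Model S2 wins 14–9.
Cirrus–Flux: Cirrus 15–8.
Model T beats each of Model S2, Cirrus, Flux — Model T is the Condorcet winner.

Model T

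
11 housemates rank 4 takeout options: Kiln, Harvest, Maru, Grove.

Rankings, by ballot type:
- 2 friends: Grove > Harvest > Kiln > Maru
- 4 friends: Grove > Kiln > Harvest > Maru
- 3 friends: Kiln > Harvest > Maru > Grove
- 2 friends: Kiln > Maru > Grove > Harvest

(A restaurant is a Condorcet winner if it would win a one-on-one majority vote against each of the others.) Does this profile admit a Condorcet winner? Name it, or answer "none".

Check each pair by majority over 11 ballots:
Kiln–Harvest: Kiln 9–2.
Kiln vs Maru: Kiln, 11–0.
Kiln vs Grove: Grove, 6–5.
Harvest–Maru: Harvest 9–2.
Harvest vs Grove: Grove wins 8–3.
Maru vs Grove: Grove wins 6–5.
Grove wins every pairwise contest, so Grove is the Condorcet winner.

Grove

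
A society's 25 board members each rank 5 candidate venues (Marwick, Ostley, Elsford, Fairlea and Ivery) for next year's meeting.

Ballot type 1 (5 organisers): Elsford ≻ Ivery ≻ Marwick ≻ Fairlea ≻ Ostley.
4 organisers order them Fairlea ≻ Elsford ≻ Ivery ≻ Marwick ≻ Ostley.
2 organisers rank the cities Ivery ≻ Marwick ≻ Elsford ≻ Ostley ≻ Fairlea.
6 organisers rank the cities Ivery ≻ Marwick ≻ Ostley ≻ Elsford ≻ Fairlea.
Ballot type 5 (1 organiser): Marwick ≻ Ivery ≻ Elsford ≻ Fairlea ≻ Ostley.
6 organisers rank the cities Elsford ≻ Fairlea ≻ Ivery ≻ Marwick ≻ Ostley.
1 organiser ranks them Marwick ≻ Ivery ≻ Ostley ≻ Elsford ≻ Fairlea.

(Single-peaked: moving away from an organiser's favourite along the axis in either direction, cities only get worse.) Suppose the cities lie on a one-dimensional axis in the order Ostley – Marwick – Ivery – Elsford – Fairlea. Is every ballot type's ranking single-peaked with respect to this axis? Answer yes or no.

Axis positions: Ostley=1, Marwick=2, Ivery=3, Elsford=4, Fairlea=5.
Ballot type 1 (peak Elsford at position 4): ranking walks positions 4-3-2-5-1, expanding outward from the peak — single-peaked.
Ballot type 2 (peak Fairlea at position 5): ranking walks positions 5-4-3-2-1, expanding outward from the peak — single-peaked.
Ballot type 3 (peak Ivery at position 3): ranking walks positions 3-2-4-1-5, expanding outward from the peak — single-peaked.
Ballot type 4 (peak Ivery at position 3): ranking walks positions 3-2-1-4-5, expanding outward from the peak — single-peaked.
Ballot type 5 (peak Marwick at position 2): ranking walks positions 2-3-4-5-1, expanding outward from the peak — single-peaked.
Ballot type 6 (peak Elsford at position 4): ranking walks positions 4-5-3-2-1, expanding outward from the peak — single-peaked.
Ballot type 7 (peak Marwick at position 2): ranking walks positions 2-3-1-4-5, expanding outward from the peak — single-peaked.
Every ranking is single-peaked on this axis.

yes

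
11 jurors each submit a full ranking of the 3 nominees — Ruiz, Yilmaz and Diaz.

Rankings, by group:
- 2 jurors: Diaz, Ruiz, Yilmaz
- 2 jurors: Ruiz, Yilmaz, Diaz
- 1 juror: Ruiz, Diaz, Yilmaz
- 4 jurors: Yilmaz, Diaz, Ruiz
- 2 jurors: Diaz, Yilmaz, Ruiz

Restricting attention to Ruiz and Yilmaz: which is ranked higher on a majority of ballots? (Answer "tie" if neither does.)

Ballots ranking Ruiz above Yilmaz: 2 + 2 + 1 = 5.
Ballots ranking Yilmaz above Ruiz: 11 − 5 = 6.
Yilmaz wins the head-to-head 6–5.

Yilmaz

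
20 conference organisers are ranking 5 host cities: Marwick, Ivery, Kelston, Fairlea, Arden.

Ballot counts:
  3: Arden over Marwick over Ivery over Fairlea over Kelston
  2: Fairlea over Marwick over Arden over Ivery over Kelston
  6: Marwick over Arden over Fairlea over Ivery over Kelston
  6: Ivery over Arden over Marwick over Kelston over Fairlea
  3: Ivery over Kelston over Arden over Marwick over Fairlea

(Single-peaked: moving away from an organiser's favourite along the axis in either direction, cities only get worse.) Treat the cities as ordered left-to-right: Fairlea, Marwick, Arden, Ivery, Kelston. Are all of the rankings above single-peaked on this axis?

Axis positions: Fairlea=1, Marwick=2, Arden=3, Ivery=4, Kelston=5.
Type 1 (peak Arden at position 3): ranking walks positions 3-2-4-1-5, expanding outward from the peak — single-peaked.
Type 2 (peak Fairlea at position 1): ranking walks positions 1-2-3-4-5, expanding outward from the peak — single-peaked.
Type 3 (peak Marwick at position 2): ranking walks positions 2-3-1-4-5, expanding outward from the peak — single-peaked.
Type 4 (peak Ivery at position 4): ranking walks positions 4-3-2-5-1, expanding outward from the peak — single-peaked.
Type 5 (peak Ivery at position 4): ranking walks positions 4-5-3-2-1, expanding outward from the peak — single-peaked.
Every ranking is single-peaked on this axis.

yes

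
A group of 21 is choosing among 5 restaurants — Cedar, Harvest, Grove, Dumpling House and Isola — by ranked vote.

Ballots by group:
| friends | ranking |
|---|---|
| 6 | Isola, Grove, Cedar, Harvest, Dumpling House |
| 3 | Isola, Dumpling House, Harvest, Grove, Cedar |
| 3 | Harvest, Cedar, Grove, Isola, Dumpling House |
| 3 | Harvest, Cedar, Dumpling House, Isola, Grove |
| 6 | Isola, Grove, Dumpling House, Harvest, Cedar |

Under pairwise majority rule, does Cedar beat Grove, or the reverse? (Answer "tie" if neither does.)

Ballots ranking Cedar above Grove: 3 + 3 = 6.
Ballots ranking Grove above Cedar: 21 − 6 = 15.
Grove wins the head-to-head 15–6.

Grove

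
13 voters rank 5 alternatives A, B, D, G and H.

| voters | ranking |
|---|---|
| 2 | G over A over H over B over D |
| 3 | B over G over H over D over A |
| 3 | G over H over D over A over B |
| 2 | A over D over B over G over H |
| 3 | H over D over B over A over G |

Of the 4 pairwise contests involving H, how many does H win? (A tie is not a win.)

H against each rival (13 voters):
H vs A: H wins 9–4.
H vs B: 8 to 5, H.
H vs D: H preferred on 2+3+3+3 = 11 ballots; H wins 11–2.
H vs G: G wins 10–3.
H beats A, B, D; loses to G — 3 pairwise wins.

3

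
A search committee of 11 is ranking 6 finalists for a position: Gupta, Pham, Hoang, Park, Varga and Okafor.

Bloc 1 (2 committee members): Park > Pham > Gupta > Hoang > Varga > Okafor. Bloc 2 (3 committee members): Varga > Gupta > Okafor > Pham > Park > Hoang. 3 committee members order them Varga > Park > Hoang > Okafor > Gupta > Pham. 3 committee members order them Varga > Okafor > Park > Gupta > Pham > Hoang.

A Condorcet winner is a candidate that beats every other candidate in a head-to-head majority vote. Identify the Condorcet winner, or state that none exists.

Varga

Check each pair by majority over 11 ballots:
Gupta–Pham: Gupta 9–2.
Gupta vs Hoang: Gupta wins 8–3.
Gupta–Park: Park 8–3.
Gupta vs Varga: Varga wins 9–2.
Gupta vs Okafor: Okafor, 6–5.
Pham–Hoang: Pham 8–3.
Pham vs Park: Park, 8–3.
Pham vs Varga: Varga wins 9–2.
Pham vs Okafor: Okafor wins 9–2.
Hoang vs Park: Park wins 11–0.
Hoang vs Varga: Varga, 9–2.
Hoang vs Okafor: Okafor wins 6–5.
Park vs Varga: Varga wins 9–2.
Park vs Okafor: Okafor, 6–5.
Varga–Okafor: Varga 11–0.
Varga wins every pairwise contest, so Varga is the Condorcet winner.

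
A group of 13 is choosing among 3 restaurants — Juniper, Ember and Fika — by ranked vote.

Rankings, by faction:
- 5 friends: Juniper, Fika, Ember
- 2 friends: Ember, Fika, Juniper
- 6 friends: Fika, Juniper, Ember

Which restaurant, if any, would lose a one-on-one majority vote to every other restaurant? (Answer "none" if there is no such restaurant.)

Ember

Pairwise majorities:
Juniper vs Ember: Juniper preferred on 5+6 = 11 ballots; Juniper wins 11–2.
Juniper–Fika: Fika 8–5.
Ember–Fika: Fika 11–2.
Ember is beaten in every head-to-head and is the Condorcet loser.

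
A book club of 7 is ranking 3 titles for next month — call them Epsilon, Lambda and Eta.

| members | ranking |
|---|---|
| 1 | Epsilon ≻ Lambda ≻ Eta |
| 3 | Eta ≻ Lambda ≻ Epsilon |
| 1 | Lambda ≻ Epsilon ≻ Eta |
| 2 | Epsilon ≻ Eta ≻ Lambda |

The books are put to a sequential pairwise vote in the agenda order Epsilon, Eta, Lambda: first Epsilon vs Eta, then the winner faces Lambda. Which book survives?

Round 1: Epsilon vs Eta — 4–3, Epsilon advances.
Round 2: Epsilon vs Lambda — 3–4, Lambda advances.
The agenda winner is Lambda.

Lambda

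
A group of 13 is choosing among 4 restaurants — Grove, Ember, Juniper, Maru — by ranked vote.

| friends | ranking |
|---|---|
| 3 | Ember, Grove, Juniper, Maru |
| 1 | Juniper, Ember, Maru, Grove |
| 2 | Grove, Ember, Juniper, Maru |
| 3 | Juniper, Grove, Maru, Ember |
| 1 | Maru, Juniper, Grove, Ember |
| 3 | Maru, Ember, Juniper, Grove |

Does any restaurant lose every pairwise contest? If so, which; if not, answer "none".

Head-to-head results (13 friends):
Grove vs Ember: 6 to 7, Ember.
Grove–Juniper: Juniper 8–5.
Grove vs Maru: Grove, 8–5.
Ember vs Juniper: Ember, 8–5.
Ember vs Maru: Maru wins 7–6.
Juniper vs Maru: 9 to 4, Juniper.
Each restaurant has at least one pairwise win (Grove beats Maru; Ember beats Grove; Juniper beats Grove; Maru beats Ember) — no Condorcet loser.

none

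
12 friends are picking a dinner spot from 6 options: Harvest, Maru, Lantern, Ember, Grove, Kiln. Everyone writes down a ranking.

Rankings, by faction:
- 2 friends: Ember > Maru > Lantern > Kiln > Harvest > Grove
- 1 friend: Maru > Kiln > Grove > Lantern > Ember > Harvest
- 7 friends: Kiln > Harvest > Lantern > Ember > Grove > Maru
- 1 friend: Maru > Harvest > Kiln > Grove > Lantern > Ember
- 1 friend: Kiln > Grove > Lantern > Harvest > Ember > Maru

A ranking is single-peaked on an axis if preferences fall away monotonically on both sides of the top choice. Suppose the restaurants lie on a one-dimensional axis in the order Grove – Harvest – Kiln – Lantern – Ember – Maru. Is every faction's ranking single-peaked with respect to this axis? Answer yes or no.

Axis positions: Grove=1, Harvest=2, Kiln=3, Lantern=4, Ember=5, Maru=6.
Faction 1 (peak Ember at position 5): ranking walks positions 5-6-4-3-2-1, expanding outward from the peak — single-peaked.
Faction 2: ranking walks positions 6-3-1-4-5-2; Kiln is ranked above Ember even though Ember lies between Kiln and the peak Maru on the axis — preferences dip and rise again. Not single-peaked.
Faction 3 (peak Kiln at position 3): ranking walks positions 3-2-4-5-1-6, expanding outward from the peak — single-peaked.
Faction 4: ranking walks positions 6-2-3-1-4-5; Harvest is ranked above Ember even though Ember lies between Harvest and the peak Maru on the axis — preferences dip and rise again. Not single-peaked.
Faction 5: ranking walks positions 3-1-4-2-5-6; Grove is ranked above Harvest even though Harvest lies between Grove and the peak Kiln on the axis — preferences dip and rise again. Not single-peaked.
Faction 2 violates single-peakedness, so the profile is not single-peaked on this axis.

no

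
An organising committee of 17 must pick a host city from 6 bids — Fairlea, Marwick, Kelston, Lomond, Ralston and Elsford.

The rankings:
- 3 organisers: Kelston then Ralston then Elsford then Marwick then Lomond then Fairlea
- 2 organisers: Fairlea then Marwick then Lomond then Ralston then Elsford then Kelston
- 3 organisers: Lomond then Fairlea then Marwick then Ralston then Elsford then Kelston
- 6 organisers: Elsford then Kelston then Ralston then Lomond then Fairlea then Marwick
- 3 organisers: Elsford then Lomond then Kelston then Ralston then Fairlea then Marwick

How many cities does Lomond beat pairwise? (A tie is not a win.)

Lomond against each rival (17 organisers):
Lomond–Fairlea: Lomond 15–2.
Lomond vs Marwick: Lomond is ranked higher on 3+6+3 = 12 ballots, Marwick on 5. Lomond wins 12–5.
Lomond vs Kelston: Kelston, 9–8.
Lomond–Ralston: Ralston 9–8.
Lomond vs Elsford: 5 to 12, Elsford.
Lomond beats Fairlea, Marwick; loses to Kelston, Ralston, Elsford — 2 pairwise wins.

2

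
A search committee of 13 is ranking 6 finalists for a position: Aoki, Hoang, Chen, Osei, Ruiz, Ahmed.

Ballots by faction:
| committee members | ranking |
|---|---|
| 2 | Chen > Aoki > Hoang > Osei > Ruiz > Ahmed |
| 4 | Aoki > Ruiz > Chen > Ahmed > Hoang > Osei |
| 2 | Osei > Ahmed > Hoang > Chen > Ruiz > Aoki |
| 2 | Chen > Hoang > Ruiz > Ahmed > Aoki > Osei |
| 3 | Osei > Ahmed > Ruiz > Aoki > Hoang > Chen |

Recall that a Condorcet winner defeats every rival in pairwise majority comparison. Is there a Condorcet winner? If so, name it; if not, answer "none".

Head-to-head results (13 committee members):
Aoki vs Hoang: Aoki is ranked higher on 2+4+3 = 9 ballots, Hoang on 4. Aoki wins 9–4.
Aoki vs Chen: 4+3 = 7 for Aoki, 6 for Chen — Aoki by 7–6.
Aoki vs Osei: Aoki is ranked higher on 2+4+2 = 8 ballots, Osei on 5. Aoki wins 8–5.
Aoki vs Ruiz: 6 to 7, Ruiz.
Aoki vs Ahmed: Aoki preferred on 2+4 = 6 ballots; Ahmed wins 7–6.
Hoang vs Chen: Hoang is ranked higher on 2+3 = 5 ballots, Chen on 8. Chen wins 8–5.
Hoang vs Osei: 8 to 5, Hoang.
Hoang vs Ruiz: Hoang preferred on 2+2+2 = 6 ballots; Ruiz wins 7–6.
Hoang vs Ahmed: 2+2 = 4 for Hoang, 9 for Ahmed — Ahmed by 9–4.
Chen vs Osei: 2+4+2 = 8 for Chen, 5 for Osei — Chen by 8–5.
Chen vs Ruiz: 2+2+2 = 6 for Chen, 7 for Ruiz — Ruiz by 7–6.
Chen vs Ahmed: 2+4+2 = 8 for Chen, 5 for Ahmed — Chen by 8–5.
Osei vs Ruiz: Osei preferred on 2+2+3 = 7 ballots; Osei wins 7–6.
Osei vs Ahmed: 2+2+3 = 7 for Osei, 6 for Ahmed — Osei by 7–6.
Ruiz vs Ahmed: 8 to 5, Ruiz.
Every candidate loses at least once (Aoki loses to Ruiz; Hoang loses to Aoki; Chen loses to Aoki; Osei loses to Aoki; Ruiz loses to Osei; Ahmed loses to Chen). The majority relation contains the cycle Aoki beats Chen beats Ahmed beats Aoki, so there is no Condorcet winner.

none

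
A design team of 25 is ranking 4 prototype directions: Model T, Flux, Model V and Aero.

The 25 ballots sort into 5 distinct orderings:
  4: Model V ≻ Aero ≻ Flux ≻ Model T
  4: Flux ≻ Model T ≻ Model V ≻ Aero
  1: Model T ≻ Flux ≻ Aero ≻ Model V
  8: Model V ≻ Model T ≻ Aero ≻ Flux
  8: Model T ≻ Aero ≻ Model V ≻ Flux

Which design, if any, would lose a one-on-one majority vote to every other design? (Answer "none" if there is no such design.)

Flux

Head-to-head results (25 engineers):
Model T vs Flux: 1+8+8 = 17 for Model T, 8 for Flux — Model T by 17–8.
Model T–Model V: Model T 13–12.
Model T vs Aero: 21 to 4, Model T.
Flux vs Model V: 5 to 20, Model V.
Flux–Aero: Aero 20–5.
Model V vs Aero: Model V is ranked higher on 4+4+8 = 16 ballots, Aero on 9. Model V wins 16–9.
Flux loses to every other design — it is the Condorcet loser.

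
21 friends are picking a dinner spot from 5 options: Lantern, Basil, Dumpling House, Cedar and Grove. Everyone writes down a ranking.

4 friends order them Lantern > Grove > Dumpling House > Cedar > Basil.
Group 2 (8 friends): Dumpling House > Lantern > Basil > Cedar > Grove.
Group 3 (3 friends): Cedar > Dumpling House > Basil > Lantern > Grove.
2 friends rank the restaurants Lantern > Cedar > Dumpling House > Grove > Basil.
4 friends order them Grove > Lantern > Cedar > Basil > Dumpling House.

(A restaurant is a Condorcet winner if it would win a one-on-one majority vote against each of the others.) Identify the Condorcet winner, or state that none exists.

Dumpling House

Check each pair by majority over 21 ballots:
Lantern vs Basil: Lantern preferred on 4+8+2+4 = 18 ballots; Lantern wins 18–3.
Lantern vs Dumpling House: 4+2+4 = 10 for Lantern, 11 for Dumpling House — Dumpling House by 11–10.
Lantern vs Cedar: Lantern preferred on 4+8+2+4 = 18 ballots; Lantern wins 18–3.
Lantern vs Grove: Lantern is ranked higher on 4+8+3+2 = 17 ballots, Grove on 4. Lantern wins 17–4.
Basil vs Dumpling House: Basil preferred on 4 ballots; Dumpling House wins 17–4.
Basil vs Cedar: Basil is ranked higher on 8 ballots, Cedar on 13. Cedar wins 13–8.
Basil vs Grove: Basil is ranked higher on 8+3 = 11 ballots, Grove on 10. Basil wins 11–10.
Dumpling House vs Cedar: Dumpling House preferred on 4+8 = 12 ballots; Dumpling House wins 12–9.
Dumpling House vs Grove: Dumpling House is ranked higher on 8+3+2 = 13 ballots, Grove on 8. Dumpling House wins 13–8.
Cedar vs Grove: Cedar preferred on 8+3+2 = 13 ballots; Cedar wins 13–8.
Dumpling House wins every pairwise contest, so Dumpling House is the Condorcet winner.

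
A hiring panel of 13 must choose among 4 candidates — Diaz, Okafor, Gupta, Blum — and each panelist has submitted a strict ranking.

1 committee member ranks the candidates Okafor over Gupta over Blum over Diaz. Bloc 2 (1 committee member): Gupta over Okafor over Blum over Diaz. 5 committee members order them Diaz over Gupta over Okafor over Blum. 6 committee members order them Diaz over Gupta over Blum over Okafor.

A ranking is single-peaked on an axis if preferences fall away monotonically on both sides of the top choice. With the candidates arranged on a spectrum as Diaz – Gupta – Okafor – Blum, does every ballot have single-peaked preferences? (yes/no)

Axis positions: Diaz=1, Gupta=2, Okafor=3, Blum=4.
Bloc 1 (peak Okafor at position 3): ranking walks positions 3-2-4-1, expanding outward from the peak — single-peaked.
Bloc 2 (peak Gupta at position 2): ranking walks positions 2-3-4-1, expanding outward from the peak — single-peaked.
Bloc 3 (peak Diaz at position 1): ranking walks positions 1-2-3-4, expanding outward from the peak — single-peaked.
Bloc 4: ranking walks positions 1-2-4-3; Blum is ranked above Okafor even though Okafor lies between Blum and the peak Diaz on the axis — preferences dip and rise again. Not single-peaked.
Bloc 4 violates single-peakedness, so the profile is not single-peaked on this axis.

no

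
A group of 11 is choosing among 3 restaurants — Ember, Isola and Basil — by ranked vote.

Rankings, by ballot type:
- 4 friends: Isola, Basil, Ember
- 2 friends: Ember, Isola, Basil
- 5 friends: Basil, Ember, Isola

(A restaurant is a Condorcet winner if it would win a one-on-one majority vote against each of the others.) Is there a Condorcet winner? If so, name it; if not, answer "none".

Pairwise majorities:
Ember vs Isola: Ember preferred on 2+5 = 7 ballots; Ember wins 7–4.
Ember vs Basil: Ember preferred on 2 ballots; Basil wins 9–2.
Isola vs Basil: 6 to 5, Isola.
Each restaurant drops at least one matchup (Ember loses to Basil; Isola loses to Ember; Basil loses to Isola); the cycle Ember → Isola → Basil → Ember rules out a Condorcet winner.

none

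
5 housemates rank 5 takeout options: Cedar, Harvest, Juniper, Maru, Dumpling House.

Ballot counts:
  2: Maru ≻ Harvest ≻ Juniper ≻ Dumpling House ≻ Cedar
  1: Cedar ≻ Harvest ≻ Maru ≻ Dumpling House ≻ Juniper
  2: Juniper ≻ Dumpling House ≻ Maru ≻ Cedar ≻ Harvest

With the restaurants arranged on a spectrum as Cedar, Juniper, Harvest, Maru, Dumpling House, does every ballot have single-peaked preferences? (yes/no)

Axis positions: Cedar=1, Juniper=2, Harvest=3, Maru=4, Dumpling House=5.
Cluster 1 (peak Maru at position 4): ranking walks positions 4-3-2-5-1, expanding outward from the peak — single-peaked.
Cluster 2: ranking walks positions 1-3-4-5-2; Harvest is ranked above Juniper even though Juniper lies between Harvest and the peak Cedar on the axis — preferences dip and rise again. Not single-peaked.
Cluster 3: ranking walks positions 2-5-4-1-3; Dumpling House is ranked above Harvest even though Harvest lies between Dumpling House and the peak Juniper on the axis — preferences dip and rise again. Not single-peaked.
Cluster 2 violates single-peakedness, so the profile is not single-peaked on this axis.

no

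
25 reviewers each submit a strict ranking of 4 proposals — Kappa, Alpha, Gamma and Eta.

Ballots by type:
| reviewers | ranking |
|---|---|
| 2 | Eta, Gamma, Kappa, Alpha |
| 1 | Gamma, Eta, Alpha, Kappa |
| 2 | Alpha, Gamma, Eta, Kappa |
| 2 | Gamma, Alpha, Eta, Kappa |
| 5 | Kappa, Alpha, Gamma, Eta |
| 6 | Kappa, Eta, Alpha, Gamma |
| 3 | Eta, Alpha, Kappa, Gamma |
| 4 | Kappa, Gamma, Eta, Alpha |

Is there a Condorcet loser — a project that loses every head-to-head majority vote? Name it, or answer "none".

none

Pairwise majorities:
Kappa vs Alpha: Kappa preferred on 2+5+6+4 = 17 ballots; Kappa wins 17–8.
Kappa vs Gamma: 5+6+3+4 = 18 for Kappa, 7 for Gamma — Kappa by 18–7.
Kappa vs Eta: Kappa, 15–10.
Alpha–Gamma: Alpha 16–9.
Alpha vs Eta: 2+2+5 = 9 for Alpha, 16 for Eta — Eta by 16–9.
Gamma vs Eta: 1+2+2+5+4 = 14 for Gamma, 11 for Eta — Gamma by 14–11.
Every project wins at least one matchup (Kappa beats Alpha; Alpha beats Gamma; Gamma beats Eta; Eta beats Alpha), so there is no Condorcet loser.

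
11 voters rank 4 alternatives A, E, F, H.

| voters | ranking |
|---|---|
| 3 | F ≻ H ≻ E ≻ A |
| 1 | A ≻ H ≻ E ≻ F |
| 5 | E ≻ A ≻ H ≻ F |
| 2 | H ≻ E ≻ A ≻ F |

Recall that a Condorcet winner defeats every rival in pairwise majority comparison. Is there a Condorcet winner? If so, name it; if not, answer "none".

none

Pairwise majorities:
A–E: E 10–1.
A–F: A 8–3.
A vs H: A wins 6–5.
E vs F: E, 8–3.
E vs H: H wins 6–5.
F vs H: H, 8–3.
Every alternative loses at least once (A loses to E; E loses to H; F loses to A; H loses to A). The majority relation contains the cycle A > H > E > A, so there is no Condorcet winner.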